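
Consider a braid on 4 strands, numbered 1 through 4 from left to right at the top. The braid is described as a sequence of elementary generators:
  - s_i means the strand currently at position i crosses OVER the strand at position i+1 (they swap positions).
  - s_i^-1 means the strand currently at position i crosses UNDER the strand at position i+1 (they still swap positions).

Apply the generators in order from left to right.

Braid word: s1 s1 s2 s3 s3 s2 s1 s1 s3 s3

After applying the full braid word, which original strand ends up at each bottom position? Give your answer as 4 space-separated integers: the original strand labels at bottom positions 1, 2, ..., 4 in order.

Answer: 1 2 3 4

Derivation:
Gen 1 (s1): strand 1 crosses over strand 2. Perm now: [2 1 3 4]
Gen 2 (s1): strand 2 crosses over strand 1. Perm now: [1 2 3 4]
Gen 3 (s2): strand 2 crosses over strand 3. Perm now: [1 3 2 4]
Gen 4 (s3): strand 2 crosses over strand 4. Perm now: [1 3 4 2]
Gen 5 (s3): strand 4 crosses over strand 2. Perm now: [1 3 2 4]
Gen 6 (s2): strand 3 crosses over strand 2. Perm now: [1 2 3 4]
Gen 7 (s1): strand 1 crosses over strand 2. Perm now: [2 1 3 4]
Gen 8 (s1): strand 2 crosses over strand 1. Perm now: [1 2 3 4]
Gen 9 (s3): strand 3 crosses over strand 4. Perm now: [1 2 4 3]
Gen 10 (s3): strand 4 crosses over strand 3. Perm now: [1 2 3 4]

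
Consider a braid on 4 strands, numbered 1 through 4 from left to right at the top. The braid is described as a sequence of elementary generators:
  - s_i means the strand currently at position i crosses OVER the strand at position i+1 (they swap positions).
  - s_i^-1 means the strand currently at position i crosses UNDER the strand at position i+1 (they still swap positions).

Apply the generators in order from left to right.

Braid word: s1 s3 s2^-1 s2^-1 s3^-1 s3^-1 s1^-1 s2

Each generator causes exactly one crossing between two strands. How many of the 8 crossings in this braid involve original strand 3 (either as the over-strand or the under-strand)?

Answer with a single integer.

Gen 1: crossing 1x2. Involves strand 3? no. Count so far: 0
Gen 2: crossing 3x4. Involves strand 3? yes. Count so far: 1
Gen 3: crossing 1x4. Involves strand 3? no. Count so far: 1
Gen 4: crossing 4x1. Involves strand 3? no. Count so far: 1
Gen 5: crossing 4x3. Involves strand 3? yes. Count so far: 2
Gen 6: crossing 3x4. Involves strand 3? yes. Count so far: 3
Gen 7: crossing 2x1. Involves strand 3? no. Count so far: 3
Gen 8: crossing 2x4. Involves strand 3? no. Count so far: 3

Answer: 3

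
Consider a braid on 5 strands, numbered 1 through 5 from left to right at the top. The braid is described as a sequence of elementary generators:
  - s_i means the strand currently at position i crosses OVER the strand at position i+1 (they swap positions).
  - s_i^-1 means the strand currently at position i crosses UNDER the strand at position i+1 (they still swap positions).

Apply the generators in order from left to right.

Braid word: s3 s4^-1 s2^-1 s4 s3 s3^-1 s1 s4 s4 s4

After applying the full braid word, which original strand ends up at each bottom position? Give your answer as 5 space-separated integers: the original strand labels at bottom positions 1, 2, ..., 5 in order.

Gen 1 (s3): strand 3 crosses over strand 4. Perm now: [1 2 4 3 5]
Gen 2 (s4^-1): strand 3 crosses under strand 5. Perm now: [1 2 4 5 3]
Gen 3 (s2^-1): strand 2 crosses under strand 4. Perm now: [1 4 2 5 3]
Gen 4 (s4): strand 5 crosses over strand 3. Perm now: [1 4 2 3 5]
Gen 5 (s3): strand 2 crosses over strand 3. Perm now: [1 4 3 2 5]
Gen 6 (s3^-1): strand 3 crosses under strand 2. Perm now: [1 4 2 3 5]
Gen 7 (s1): strand 1 crosses over strand 4. Perm now: [4 1 2 3 5]
Gen 8 (s4): strand 3 crosses over strand 5. Perm now: [4 1 2 5 3]
Gen 9 (s4): strand 5 crosses over strand 3. Perm now: [4 1 2 3 5]
Gen 10 (s4): strand 3 crosses over strand 5. Perm now: [4 1 2 5 3]

Answer: 4 1 2 5 3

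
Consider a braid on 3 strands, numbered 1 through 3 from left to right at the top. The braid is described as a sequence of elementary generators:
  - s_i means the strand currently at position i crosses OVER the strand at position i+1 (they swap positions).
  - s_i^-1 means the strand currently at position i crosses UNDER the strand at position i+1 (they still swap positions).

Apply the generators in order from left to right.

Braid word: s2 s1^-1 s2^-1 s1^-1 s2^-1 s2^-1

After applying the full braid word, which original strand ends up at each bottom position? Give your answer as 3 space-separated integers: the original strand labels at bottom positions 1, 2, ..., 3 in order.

Answer: 2 3 1

Derivation:
Gen 1 (s2): strand 2 crosses over strand 3. Perm now: [1 3 2]
Gen 2 (s1^-1): strand 1 crosses under strand 3. Perm now: [3 1 2]
Gen 3 (s2^-1): strand 1 crosses under strand 2. Perm now: [3 2 1]
Gen 4 (s1^-1): strand 3 crosses under strand 2. Perm now: [2 3 1]
Gen 5 (s2^-1): strand 3 crosses under strand 1. Perm now: [2 1 3]
Gen 6 (s2^-1): strand 1 crosses under strand 3. Perm now: [2 3 1]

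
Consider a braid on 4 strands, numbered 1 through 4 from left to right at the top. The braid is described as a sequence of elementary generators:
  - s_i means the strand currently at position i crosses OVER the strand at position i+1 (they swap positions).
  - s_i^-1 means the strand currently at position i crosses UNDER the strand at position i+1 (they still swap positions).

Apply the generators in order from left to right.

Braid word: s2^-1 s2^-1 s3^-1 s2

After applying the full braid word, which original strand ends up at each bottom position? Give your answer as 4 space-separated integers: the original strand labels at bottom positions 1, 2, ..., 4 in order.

Answer: 1 4 2 3

Derivation:
Gen 1 (s2^-1): strand 2 crosses under strand 3. Perm now: [1 3 2 4]
Gen 2 (s2^-1): strand 3 crosses under strand 2. Perm now: [1 2 3 4]
Gen 3 (s3^-1): strand 3 crosses under strand 4. Perm now: [1 2 4 3]
Gen 4 (s2): strand 2 crosses over strand 4. Perm now: [1 4 2 3]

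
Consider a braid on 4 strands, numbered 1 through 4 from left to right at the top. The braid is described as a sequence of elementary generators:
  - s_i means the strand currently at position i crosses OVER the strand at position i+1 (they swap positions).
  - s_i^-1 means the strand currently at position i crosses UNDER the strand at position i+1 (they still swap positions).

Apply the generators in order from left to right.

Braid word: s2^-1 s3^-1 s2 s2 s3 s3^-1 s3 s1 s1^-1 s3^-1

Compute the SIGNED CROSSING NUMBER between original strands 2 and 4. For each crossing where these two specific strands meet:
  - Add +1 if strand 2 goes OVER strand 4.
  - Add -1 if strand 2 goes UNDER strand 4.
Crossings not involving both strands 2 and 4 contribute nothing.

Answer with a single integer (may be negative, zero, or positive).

Gen 1: crossing 2x3. Both 2&4? no. Sum: 0
Gen 2: 2 under 4. Both 2&4? yes. Contrib: -1. Sum: -1
Gen 3: crossing 3x4. Both 2&4? no. Sum: -1
Gen 4: crossing 4x3. Both 2&4? no. Sum: -1
Gen 5: 4 over 2. Both 2&4? yes. Contrib: -1. Sum: -2
Gen 6: 2 under 4. Both 2&4? yes. Contrib: -1. Sum: -3
Gen 7: 4 over 2. Both 2&4? yes. Contrib: -1. Sum: -4
Gen 8: crossing 1x3. Both 2&4? no. Sum: -4
Gen 9: crossing 3x1. Both 2&4? no. Sum: -4
Gen 10: 2 under 4. Both 2&4? yes. Contrib: -1. Sum: -5

Answer: -5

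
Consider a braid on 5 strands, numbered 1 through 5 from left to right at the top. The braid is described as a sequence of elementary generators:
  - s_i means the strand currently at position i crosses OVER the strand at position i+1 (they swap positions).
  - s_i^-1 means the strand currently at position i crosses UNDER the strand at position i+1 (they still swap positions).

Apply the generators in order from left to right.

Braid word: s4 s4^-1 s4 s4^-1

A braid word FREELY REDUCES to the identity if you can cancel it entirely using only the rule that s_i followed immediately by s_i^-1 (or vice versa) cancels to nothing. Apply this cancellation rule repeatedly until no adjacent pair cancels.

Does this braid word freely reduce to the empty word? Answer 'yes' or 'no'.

Answer: yes

Derivation:
Gen 1 (s4): push. Stack: [s4]
Gen 2 (s4^-1): cancels prior s4. Stack: []
Gen 3 (s4): push. Stack: [s4]
Gen 4 (s4^-1): cancels prior s4. Stack: []
Reduced word: (empty)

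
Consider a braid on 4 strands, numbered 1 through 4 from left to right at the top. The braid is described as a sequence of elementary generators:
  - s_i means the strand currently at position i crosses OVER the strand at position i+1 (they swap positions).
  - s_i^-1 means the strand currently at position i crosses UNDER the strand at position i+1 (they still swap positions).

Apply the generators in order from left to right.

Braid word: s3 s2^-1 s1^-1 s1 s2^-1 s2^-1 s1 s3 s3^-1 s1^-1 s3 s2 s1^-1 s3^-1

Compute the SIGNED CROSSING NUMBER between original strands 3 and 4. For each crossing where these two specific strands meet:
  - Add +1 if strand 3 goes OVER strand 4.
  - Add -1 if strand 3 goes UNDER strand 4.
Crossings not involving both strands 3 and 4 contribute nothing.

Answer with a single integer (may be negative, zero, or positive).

Gen 1: 3 over 4. Both 3&4? yes. Contrib: +1. Sum: 1
Gen 2: crossing 2x4. Both 3&4? no. Sum: 1
Gen 3: crossing 1x4. Both 3&4? no. Sum: 1
Gen 4: crossing 4x1. Both 3&4? no. Sum: 1
Gen 5: crossing 4x2. Both 3&4? no. Sum: 1
Gen 6: crossing 2x4. Both 3&4? no. Sum: 1
Gen 7: crossing 1x4. Both 3&4? no. Sum: 1
Gen 8: crossing 2x3. Both 3&4? no. Sum: 1
Gen 9: crossing 3x2. Both 3&4? no. Sum: 1
Gen 10: crossing 4x1. Both 3&4? no. Sum: 1
Gen 11: crossing 2x3. Both 3&4? no. Sum: 1
Gen 12: 4 over 3. Both 3&4? yes. Contrib: -1. Sum: 0
Gen 13: crossing 1x3. Both 3&4? no. Sum: 0
Gen 14: crossing 4x2. Both 3&4? no. Sum: 0

Answer: 0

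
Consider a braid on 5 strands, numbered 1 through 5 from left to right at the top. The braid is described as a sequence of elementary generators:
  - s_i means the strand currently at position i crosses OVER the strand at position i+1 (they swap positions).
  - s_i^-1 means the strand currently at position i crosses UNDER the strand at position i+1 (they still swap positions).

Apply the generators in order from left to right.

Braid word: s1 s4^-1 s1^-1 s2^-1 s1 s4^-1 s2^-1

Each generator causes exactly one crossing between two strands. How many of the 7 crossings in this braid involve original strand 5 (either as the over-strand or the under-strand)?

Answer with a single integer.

Answer: 2

Derivation:
Gen 1: crossing 1x2. Involves strand 5? no. Count so far: 0
Gen 2: crossing 4x5. Involves strand 5? yes. Count so far: 1
Gen 3: crossing 2x1. Involves strand 5? no. Count so far: 1
Gen 4: crossing 2x3. Involves strand 5? no. Count so far: 1
Gen 5: crossing 1x3. Involves strand 5? no. Count so far: 1
Gen 6: crossing 5x4. Involves strand 5? yes. Count so far: 2
Gen 7: crossing 1x2. Involves strand 5? no. Count so far: 2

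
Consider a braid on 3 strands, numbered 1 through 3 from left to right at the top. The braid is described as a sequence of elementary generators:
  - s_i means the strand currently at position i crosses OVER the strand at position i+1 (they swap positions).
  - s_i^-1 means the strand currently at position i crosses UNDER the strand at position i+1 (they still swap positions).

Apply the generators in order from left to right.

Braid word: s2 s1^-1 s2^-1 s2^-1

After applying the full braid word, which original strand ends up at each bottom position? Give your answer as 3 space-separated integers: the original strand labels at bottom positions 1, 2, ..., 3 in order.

Gen 1 (s2): strand 2 crosses over strand 3. Perm now: [1 3 2]
Gen 2 (s1^-1): strand 1 crosses under strand 3. Perm now: [3 1 2]
Gen 3 (s2^-1): strand 1 crosses under strand 2. Perm now: [3 2 1]
Gen 4 (s2^-1): strand 2 crosses under strand 1. Perm now: [3 1 2]

Answer: 3 1 2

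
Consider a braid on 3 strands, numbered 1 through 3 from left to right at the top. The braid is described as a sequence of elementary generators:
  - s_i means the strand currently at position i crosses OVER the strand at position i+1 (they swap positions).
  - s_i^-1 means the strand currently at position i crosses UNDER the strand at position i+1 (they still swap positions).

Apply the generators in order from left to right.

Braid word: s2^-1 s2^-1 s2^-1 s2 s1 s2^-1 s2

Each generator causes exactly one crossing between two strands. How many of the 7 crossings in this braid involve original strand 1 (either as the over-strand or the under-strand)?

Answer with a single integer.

Answer: 3

Derivation:
Gen 1: crossing 2x3. Involves strand 1? no. Count so far: 0
Gen 2: crossing 3x2. Involves strand 1? no. Count so far: 0
Gen 3: crossing 2x3. Involves strand 1? no. Count so far: 0
Gen 4: crossing 3x2. Involves strand 1? no. Count so far: 0
Gen 5: crossing 1x2. Involves strand 1? yes. Count so far: 1
Gen 6: crossing 1x3. Involves strand 1? yes. Count so far: 2
Gen 7: crossing 3x1. Involves strand 1? yes. Count so far: 3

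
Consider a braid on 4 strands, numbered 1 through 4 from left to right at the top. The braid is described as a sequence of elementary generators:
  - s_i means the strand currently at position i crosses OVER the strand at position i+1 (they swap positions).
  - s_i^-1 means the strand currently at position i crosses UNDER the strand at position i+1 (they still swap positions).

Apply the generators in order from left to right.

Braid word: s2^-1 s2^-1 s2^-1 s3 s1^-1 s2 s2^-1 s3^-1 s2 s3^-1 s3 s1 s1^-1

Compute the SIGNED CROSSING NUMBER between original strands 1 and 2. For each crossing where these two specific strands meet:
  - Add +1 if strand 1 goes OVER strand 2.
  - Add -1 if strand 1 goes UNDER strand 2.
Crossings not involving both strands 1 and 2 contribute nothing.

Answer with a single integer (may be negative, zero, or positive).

Gen 1: crossing 2x3. Both 1&2? no. Sum: 0
Gen 2: crossing 3x2. Both 1&2? no. Sum: 0
Gen 3: crossing 2x3. Both 1&2? no. Sum: 0
Gen 4: crossing 2x4. Both 1&2? no. Sum: 0
Gen 5: crossing 1x3. Both 1&2? no. Sum: 0
Gen 6: crossing 1x4. Both 1&2? no. Sum: 0
Gen 7: crossing 4x1. Both 1&2? no. Sum: 0
Gen 8: crossing 4x2. Both 1&2? no. Sum: 0
Gen 9: 1 over 2. Both 1&2? yes. Contrib: +1. Sum: 1
Gen 10: crossing 1x4. Both 1&2? no. Sum: 1
Gen 11: crossing 4x1. Both 1&2? no. Sum: 1
Gen 12: crossing 3x2. Both 1&2? no. Sum: 1
Gen 13: crossing 2x3. Both 1&2? no. Sum: 1

Answer: 1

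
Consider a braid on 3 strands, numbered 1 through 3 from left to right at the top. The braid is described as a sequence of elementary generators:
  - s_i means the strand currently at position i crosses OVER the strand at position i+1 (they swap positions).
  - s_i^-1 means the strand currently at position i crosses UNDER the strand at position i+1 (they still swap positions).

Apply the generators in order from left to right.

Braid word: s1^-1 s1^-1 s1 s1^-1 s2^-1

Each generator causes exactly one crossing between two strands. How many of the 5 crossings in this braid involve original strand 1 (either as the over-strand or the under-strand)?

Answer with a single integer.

Answer: 4

Derivation:
Gen 1: crossing 1x2. Involves strand 1? yes. Count so far: 1
Gen 2: crossing 2x1. Involves strand 1? yes. Count so far: 2
Gen 3: crossing 1x2. Involves strand 1? yes. Count so far: 3
Gen 4: crossing 2x1. Involves strand 1? yes. Count so far: 4
Gen 5: crossing 2x3. Involves strand 1? no. Count so far: 4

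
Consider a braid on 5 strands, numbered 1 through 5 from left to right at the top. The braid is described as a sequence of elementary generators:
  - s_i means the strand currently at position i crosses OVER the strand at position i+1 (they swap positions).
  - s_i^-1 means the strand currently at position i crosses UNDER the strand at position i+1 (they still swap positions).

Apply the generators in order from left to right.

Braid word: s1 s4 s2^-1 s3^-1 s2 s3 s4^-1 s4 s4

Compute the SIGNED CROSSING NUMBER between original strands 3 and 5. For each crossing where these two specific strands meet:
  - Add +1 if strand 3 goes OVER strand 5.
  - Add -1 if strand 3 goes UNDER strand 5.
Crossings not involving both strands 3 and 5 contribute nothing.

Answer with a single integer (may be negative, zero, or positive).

Gen 1: crossing 1x2. Both 3&5? no. Sum: 0
Gen 2: crossing 4x5. Both 3&5? no. Sum: 0
Gen 3: crossing 1x3. Both 3&5? no. Sum: 0
Gen 4: crossing 1x5. Both 3&5? no. Sum: 0
Gen 5: 3 over 5. Both 3&5? yes. Contrib: +1. Sum: 1
Gen 6: crossing 3x1. Both 3&5? no. Sum: 1
Gen 7: crossing 3x4. Both 3&5? no. Sum: 1
Gen 8: crossing 4x3. Both 3&5? no. Sum: 1
Gen 9: crossing 3x4. Both 3&5? no. Sum: 1

Answer: 1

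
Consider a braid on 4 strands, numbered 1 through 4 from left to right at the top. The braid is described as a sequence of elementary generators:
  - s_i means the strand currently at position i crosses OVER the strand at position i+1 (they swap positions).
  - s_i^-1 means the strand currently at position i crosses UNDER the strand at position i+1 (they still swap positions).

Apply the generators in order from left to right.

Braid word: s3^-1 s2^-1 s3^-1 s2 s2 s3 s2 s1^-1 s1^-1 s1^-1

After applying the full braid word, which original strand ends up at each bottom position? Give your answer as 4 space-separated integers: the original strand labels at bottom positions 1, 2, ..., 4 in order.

Answer: 2 1 4 3

Derivation:
Gen 1 (s3^-1): strand 3 crosses under strand 4. Perm now: [1 2 4 3]
Gen 2 (s2^-1): strand 2 crosses under strand 4. Perm now: [1 4 2 3]
Gen 3 (s3^-1): strand 2 crosses under strand 3. Perm now: [1 4 3 2]
Gen 4 (s2): strand 4 crosses over strand 3. Perm now: [1 3 4 2]
Gen 5 (s2): strand 3 crosses over strand 4. Perm now: [1 4 3 2]
Gen 6 (s3): strand 3 crosses over strand 2. Perm now: [1 4 2 3]
Gen 7 (s2): strand 4 crosses over strand 2. Perm now: [1 2 4 3]
Gen 8 (s1^-1): strand 1 crosses under strand 2. Perm now: [2 1 4 3]
Gen 9 (s1^-1): strand 2 crosses under strand 1. Perm now: [1 2 4 3]
Gen 10 (s1^-1): strand 1 crosses under strand 2. Perm now: [2 1 4 3]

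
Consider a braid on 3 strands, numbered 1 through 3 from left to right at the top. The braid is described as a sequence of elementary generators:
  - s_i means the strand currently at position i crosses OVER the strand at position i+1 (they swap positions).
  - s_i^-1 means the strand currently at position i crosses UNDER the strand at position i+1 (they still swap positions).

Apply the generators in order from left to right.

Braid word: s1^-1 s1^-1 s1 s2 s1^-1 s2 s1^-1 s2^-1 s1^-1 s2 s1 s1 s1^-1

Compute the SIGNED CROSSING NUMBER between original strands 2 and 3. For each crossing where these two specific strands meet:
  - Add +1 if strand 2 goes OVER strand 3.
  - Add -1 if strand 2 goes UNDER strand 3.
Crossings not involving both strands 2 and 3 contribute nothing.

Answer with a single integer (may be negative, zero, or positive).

Gen 1: crossing 1x2. Both 2&3? no. Sum: 0
Gen 2: crossing 2x1. Both 2&3? no. Sum: 0
Gen 3: crossing 1x2. Both 2&3? no. Sum: 0
Gen 4: crossing 1x3. Both 2&3? no. Sum: 0
Gen 5: 2 under 3. Both 2&3? yes. Contrib: -1. Sum: -1
Gen 6: crossing 2x1. Both 2&3? no. Sum: -1
Gen 7: crossing 3x1. Both 2&3? no. Sum: -1
Gen 8: 3 under 2. Both 2&3? yes. Contrib: +1. Sum: 0
Gen 9: crossing 1x2. Both 2&3? no. Sum: 0
Gen 10: crossing 1x3. Both 2&3? no. Sum: 0
Gen 11: 2 over 3. Both 2&3? yes. Contrib: +1. Sum: 1
Gen 12: 3 over 2. Both 2&3? yes. Contrib: -1. Sum: 0
Gen 13: 2 under 3. Both 2&3? yes. Contrib: -1. Sum: -1

Answer: -1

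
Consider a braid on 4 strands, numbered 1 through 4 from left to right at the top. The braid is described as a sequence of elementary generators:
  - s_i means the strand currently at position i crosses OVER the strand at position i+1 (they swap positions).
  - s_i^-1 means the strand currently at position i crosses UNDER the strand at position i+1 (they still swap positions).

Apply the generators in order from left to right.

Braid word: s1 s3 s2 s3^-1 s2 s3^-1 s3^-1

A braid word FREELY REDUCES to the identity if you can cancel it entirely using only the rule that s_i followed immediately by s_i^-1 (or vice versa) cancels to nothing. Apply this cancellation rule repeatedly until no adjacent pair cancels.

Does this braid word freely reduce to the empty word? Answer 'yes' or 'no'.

Gen 1 (s1): push. Stack: [s1]
Gen 2 (s3): push. Stack: [s1 s3]
Gen 3 (s2): push. Stack: [s1 s3 s2]
Gen 4 (s3^-1): push. Stack: [s1 s3 s2 s3^-1]
Gen 5 (s2): push. Stack: [s1 s3 s2 s3^-1 s2]
Gen 6 (s3^-1): push. Stack: [s1 s3 s2 s3^-1 s2 s3^-1]
Gen 7 (s3^-1): push. Stack: [s1 s3 s2 s3^-1 s2 s3^-1 s3^-1]
Reduced word: s1 s3 s2 s3^-1 s2 s3^-1 s3^-1

Answer: no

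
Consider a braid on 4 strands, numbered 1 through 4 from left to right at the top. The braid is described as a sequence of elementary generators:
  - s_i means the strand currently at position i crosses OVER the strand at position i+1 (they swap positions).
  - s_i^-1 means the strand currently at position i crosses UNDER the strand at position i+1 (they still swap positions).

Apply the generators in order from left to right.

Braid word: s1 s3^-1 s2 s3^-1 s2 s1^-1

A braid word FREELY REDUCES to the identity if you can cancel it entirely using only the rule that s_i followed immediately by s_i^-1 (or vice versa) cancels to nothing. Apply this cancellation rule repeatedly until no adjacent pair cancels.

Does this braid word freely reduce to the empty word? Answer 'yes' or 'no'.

Gen 1 (s1): push. Stack: [s1]
Gen 2 (s3^-1): push. Stack: [s1 s3^-1]
Gen 3 (s2): push. Stack: [s1 s3^-1 s2]
Gen 4 (s3^-1): push. Stack: [s1 s3^-1 s2 s3^-1]
Gen 5 (s2): push. Stack: [s1 s3^-1 s2 s3^-1 s2]
Gen 6 (s1^-1): push. Stack: [s1 s3^-1 s2 s3^-1 s2 s1^-1]
Reduced word: s1 s3^-1 s2 s3^-1 s2 s1^-1

Answer: no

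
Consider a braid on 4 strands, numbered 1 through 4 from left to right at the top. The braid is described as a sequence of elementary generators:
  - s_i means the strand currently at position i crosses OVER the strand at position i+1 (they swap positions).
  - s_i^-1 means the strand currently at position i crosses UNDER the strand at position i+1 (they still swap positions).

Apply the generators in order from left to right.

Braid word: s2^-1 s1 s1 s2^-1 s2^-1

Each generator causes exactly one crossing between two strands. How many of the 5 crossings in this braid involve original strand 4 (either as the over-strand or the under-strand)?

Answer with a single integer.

Gen 1: crossing 2x3. Involves strand 4? no. Count so far: 0
Gen 2: crossing 1x3. Involves strand 4? no. Count so far: 0
Gen 3: crossing 3x1. Involves strand 4? no. Count so far: 0
Gen 4: crossing 3x2. Involves strand 4? no. Count so far: 0
Gen 5: crossing 2x3. Involves strand 4? no. Count so far: 0

Answer: 0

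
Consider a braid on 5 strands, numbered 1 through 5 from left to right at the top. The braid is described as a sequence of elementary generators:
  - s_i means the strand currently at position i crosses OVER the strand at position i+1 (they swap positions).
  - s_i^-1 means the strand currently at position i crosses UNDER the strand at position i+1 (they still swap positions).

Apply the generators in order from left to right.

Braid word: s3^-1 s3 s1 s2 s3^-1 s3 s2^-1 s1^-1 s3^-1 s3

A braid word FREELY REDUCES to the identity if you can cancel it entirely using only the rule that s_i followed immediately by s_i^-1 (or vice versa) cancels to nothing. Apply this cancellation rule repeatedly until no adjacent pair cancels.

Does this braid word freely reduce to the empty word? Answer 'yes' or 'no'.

Gen 1 (s3^-1): push. Stack: [s3^-1]
Gen 2 (s3): cancels prior s3^-1. Stack: []
Gen 3 (s1): push. Stack: [s1]
Gen 4 (s2): push. Stack: [s1 s2]
Gen 5 (s3^-1): push. Stack: [s1 s2 s3^-1]
Gen 6 (s3): cancels prior s3^-1. Stack: [s1 s2]
Gen 7 (s2^-1): cancels prior s2. Stack: [s1]
Gen 8 (s1^-1): cancels prior s1. Stack: []
Gen 9 (s3^-1): push. Stack: [s3^-1]
Gen 10 (s3): cancels prior s3^-1. Stack: []
Reduced word: (empty)

Answer: yes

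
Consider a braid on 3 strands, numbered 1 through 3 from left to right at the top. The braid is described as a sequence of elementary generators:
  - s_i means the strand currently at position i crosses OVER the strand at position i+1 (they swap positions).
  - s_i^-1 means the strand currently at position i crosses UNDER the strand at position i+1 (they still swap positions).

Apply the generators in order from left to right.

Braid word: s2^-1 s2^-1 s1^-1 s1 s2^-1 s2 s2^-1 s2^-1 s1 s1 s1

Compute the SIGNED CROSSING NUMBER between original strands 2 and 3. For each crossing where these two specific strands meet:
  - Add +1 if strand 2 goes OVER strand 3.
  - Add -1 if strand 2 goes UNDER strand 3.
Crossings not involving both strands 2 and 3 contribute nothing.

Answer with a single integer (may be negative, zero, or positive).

Answer: -2

Derivation:
Gen 1: 2 under 3. Both 2&3? yes. Contrib: -1. Sum: -1
Gen 2: 3 under 2. Both 2&3? yes. Contrib: +1. Sum: 0
Gen 3: crossing 1x2. Both 2&3? no. Sum: 0
Gen 4: crossing 2x1. Both 2&3? no. Sum: 0
Gen 5: 2 under 3. Both 2&3? yes. Contrib: -1. Sum: -1
Gen 6: 3 over 2. Both 2&3? yes. Contrib: -1. Sum: -2
Gen 7: 2 under 3. Both 2&3? yes. Contrib: -1. Sum: -3
Gen 8: 3 under 2. Both 2&3? yes. Contrib: +1. Sum: -2
Gen 9: crossing 1x2. Both 2&3? no. Sum: -2
Gen 10: crossing 2x1. Both 2&3? no. Sum: -2
Gen 11: crossing 1x2. Both 2&3? no. Sum: -2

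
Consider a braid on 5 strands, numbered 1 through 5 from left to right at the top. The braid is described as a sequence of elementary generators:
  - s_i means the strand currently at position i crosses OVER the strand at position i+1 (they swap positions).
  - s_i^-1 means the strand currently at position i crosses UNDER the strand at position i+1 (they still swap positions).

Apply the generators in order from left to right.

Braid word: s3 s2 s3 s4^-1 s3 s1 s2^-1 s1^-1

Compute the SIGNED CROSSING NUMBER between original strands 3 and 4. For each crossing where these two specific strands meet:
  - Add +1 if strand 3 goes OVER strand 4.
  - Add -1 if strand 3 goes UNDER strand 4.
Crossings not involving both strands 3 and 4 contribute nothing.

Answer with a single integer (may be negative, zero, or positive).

Gen 1: 3 over 4. Both 3&4? yes. Contrib: +1. Sum: 1
Gen 2: crossing 2x4. Both 3&4? no. Sum: 1
Gen 3: crossing 2x3. Both 3&4? no. Sum: 1
Gen 4: crossing 2x5. Both 3&4? no. Sum: 1
Gen 5: crossing 3x5. Both 3&4? no. Sum: 1
Gen 6: crossing 1x4. Both 3&4? no. Sum: 1
Gen 7: crossing 1x5. Both 3&4? no. Sum: 1
Gen 8: crossing 4x5. Both 3&4? no. Sum: 1

Answer: 1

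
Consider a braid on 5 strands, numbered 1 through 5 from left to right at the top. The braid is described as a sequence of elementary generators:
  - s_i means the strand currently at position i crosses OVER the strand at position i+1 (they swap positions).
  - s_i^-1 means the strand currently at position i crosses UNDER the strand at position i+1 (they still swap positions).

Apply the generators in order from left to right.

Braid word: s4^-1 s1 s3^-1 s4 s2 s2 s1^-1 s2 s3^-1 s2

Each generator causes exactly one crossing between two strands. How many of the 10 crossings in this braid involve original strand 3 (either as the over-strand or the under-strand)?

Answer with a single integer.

Answer: 2

Derivation:
Gen 1: crossing 4x5. Involves strand 3? no. Count so far: 0
Gen 2: crossing 1x2. Involves strand 3? no. Count so far: 0
Gen 3: crossing 3x5. Involves strand 3? yes. Count so far: 1
Gen 4: crossing 3x4. Involves strand 3? yes. Count so far: 2
Gen 5: crossing 1x5. Involves strand 3? no. Count so far: 2
Gen 6: crossing 5x1. Involves strand 3? no. Count so far: 2
Gen 7: crossing 2x1. Involves strand 3? no. Count so far: 2
Gen 8: crossing 2x5. Involves strand 3? no. Count so far: 2
Gen 9: crossing 2x4. Involves strand 3? no. Count so far: 2
Gen 10: crossing 5x4. Involves strand 3? no. Count so far: 2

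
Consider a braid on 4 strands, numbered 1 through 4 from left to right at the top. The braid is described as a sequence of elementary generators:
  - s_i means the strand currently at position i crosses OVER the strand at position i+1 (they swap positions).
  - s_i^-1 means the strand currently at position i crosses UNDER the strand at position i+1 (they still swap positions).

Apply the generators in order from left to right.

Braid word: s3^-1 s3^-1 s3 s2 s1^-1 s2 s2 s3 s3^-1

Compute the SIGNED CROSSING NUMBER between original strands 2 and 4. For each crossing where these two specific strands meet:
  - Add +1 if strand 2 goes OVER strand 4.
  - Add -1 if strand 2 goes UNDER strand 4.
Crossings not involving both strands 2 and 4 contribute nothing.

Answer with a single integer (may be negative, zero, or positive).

Answer: 1

Derivation:
Gen 1: crossing 3x4. Both 2&4? no. Sum: 0
Gen 2: crossing 4x3. Both 2&4? no. Sum: 0
Gen 3: crossing 3x4. Both 2&4? no. Sum: 0
Gen 4: 2 over 4. Both 2&4? yes. Contrib: +1. Sum: 1
Gen 5: crossing 1x4. Both 2&4? no. Sum: 1
Gen 6: crossing 1x2. Both 2&4? no. Sum: 1
Gen 7: crossing 2x1. Both 2&4? no. Sum: 1
Gen 8: crossing 2x3. Both 2&4? no. Sum: 1
Gen 9: crossing 3x2. Both 2&4? no. Sum: 1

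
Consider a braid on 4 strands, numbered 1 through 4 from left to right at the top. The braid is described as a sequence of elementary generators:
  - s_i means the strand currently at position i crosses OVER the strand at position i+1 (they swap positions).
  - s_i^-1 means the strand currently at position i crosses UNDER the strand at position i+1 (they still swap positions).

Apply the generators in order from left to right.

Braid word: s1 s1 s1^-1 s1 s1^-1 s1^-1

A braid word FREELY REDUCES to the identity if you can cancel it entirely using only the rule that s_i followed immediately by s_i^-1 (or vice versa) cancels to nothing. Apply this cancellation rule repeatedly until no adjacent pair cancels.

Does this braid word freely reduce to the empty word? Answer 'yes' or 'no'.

Gen 1 (s1): push. Stack: [s1]
Gen 2 (s1): push. Stack: [s1 s1]
Gen 3 (s1^-1): cancels prior s1. Stack: [s1]
Gen 4 (s1): push. Stack: [s1 s1]
Gen 5 (s1^-1): cancels prior s1. Stack: [s1]
Gen 6 (s1^-1): cancels prior s1. Stack: []
Reduced word: (empty)

Answer: yes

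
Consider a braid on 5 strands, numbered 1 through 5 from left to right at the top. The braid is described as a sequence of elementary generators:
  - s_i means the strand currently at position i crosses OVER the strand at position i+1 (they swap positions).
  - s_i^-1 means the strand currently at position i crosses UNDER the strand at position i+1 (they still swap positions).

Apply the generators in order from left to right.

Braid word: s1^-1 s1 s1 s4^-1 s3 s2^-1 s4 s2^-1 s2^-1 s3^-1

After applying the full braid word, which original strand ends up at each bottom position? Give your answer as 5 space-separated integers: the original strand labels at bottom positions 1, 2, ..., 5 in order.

Gen 1 (s1^-1): strand 1 crosses under strand 2. Perm now: [2 1 3 4 5]
Gen 2 (s1): strand 2 crosses over strand 1. Perm now: [1 2 3 4 5]
Gen 3 (s1): strand 1 crosses over strand 2. Perm now: [2 1 3 4 5]
Gen 4 (s4^-1): strand 4 crosses under strand 5. Perm now: [2 1 3 5 4]
Gen 5 (s3): strand 3 crosses over strand 5. Perm now: [2 1 5 3 4]
Gen 6 (s2^-1): strand 1 crosses under strand 5. Perm now: [2 5 1 3 4]
Gen 7 (s4): strand 3 crosses over strand 4. Perm now: [2 5 1 4 3]
Gen 8 (s2^-1): strand 5 crosses under strand 1. Perm now: [2 1 5 4 3]
Gen 9 (s2^-1): strand 1 crosses under strand 5. Perm now: [2 5 1 4 3]
Gen 10 (s3^-1): strand 1 crosses under strand 4. Perm now: [2 5 4 1 3]

Answer: 2 5 4 1 3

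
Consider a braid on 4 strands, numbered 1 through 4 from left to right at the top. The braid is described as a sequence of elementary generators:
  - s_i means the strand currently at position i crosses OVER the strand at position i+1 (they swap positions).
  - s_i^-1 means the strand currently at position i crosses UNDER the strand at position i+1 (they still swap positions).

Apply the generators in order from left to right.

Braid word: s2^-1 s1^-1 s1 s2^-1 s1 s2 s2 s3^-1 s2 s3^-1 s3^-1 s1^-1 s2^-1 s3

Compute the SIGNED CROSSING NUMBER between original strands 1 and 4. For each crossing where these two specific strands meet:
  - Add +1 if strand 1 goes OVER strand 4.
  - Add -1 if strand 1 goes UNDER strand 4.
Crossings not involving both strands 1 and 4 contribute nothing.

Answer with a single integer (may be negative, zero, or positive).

Answer: 1

Derivation:
Gen 1: crossing 2x3. Both 1&4? no. Sum: 0
Gen 2: crossing 1x3. Both 1&4? no. Sum: 0
Gen 3: crossing 3x1. Both 1&4? no. Sum: 0
Gen 4: crossing 3x2. Both 1&4? no. Sum: 0
Gen 5: crossing 1x2. Both 1&4? no. Sum: 0
Gen 6: crossing 1x3. Both 1&4? no. Sum: 0
Gen 7: crossing 3x1. Both 1&4? no. Sum: 0
Gen 8: crossing 3x4. Both 1&4? no. Sum: 0
Gen 9: 1 over 4. Both 1&4? yes. Contrib: +1. Sum: 1
Gen 10: crossing 1x3. Both 1&4? no. Sum: 1
Gen 11: crossing 3x1. Both 1&4? no. Sum: 1
Gen 12: crossing 2x4. Both 1&4? no. Sum: 1
Gen 13: crossing 2x1. Both 1&4? no. Sum: 1
Gen 14: crossing 2x3. Both 1&4? no. Sum: 1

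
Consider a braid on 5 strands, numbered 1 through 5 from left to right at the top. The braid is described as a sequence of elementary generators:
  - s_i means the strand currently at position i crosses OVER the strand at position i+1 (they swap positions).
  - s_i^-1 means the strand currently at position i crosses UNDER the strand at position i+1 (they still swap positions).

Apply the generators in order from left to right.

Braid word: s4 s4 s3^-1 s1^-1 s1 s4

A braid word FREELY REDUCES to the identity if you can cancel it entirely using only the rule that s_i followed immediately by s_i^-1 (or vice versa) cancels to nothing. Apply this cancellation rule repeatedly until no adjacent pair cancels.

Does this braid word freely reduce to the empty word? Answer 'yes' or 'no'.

Gen 1 (s4): push. Stack: [s4]
Gen 2 (s4): push. Stack: [s4 s4]
Gen 3 (s3^-1): push. Stack: [s4 s4 s3^-1]
Gen 4 (s1^-1): push. Stack: [s4 s4 s3^-1 s1^-1]
Gen 5 (s1): cancels prior s1^-1. Stack: [s4 s4 s3^-1]
Gen 6 (s4): push. Stack: [s4 s4 s3^-1 s4]
Reduced word: s4 s4 s3^-1 s4

Answer: no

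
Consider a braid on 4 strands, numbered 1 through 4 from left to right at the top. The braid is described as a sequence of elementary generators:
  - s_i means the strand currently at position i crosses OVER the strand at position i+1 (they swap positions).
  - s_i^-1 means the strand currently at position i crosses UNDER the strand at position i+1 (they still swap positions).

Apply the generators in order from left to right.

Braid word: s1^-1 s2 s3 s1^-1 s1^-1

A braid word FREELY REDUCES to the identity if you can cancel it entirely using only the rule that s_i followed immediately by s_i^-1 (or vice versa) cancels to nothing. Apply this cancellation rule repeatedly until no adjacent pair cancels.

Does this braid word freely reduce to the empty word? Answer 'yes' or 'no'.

Gen 1 (s1^-1): push. Stack: [s1^-1]
Gen 2 (s2): push. Stack: [s1^-1 s2]
Gen 3 (s3): push. Stack: [s1^-1 s2 s3]
Gen 4 (s1^-1): push. Stack: [s1^-1 s2 s3 s1^-1]
Gen 5 (s1^-1): push. Stack: [s1^-1 s2 s3 s1^-1 s1^-1]
Reduced word: s1^-1 s2 s3 s1^-1 s1^-1

Answer: no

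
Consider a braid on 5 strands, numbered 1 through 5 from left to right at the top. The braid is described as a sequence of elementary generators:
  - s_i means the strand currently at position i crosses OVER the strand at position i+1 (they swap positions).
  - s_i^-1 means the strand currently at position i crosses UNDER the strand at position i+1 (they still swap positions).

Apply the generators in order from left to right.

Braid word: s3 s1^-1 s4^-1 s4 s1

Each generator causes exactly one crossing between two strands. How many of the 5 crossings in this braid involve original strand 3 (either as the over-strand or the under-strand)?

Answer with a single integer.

Answer: 3

Derivation:
Gen 1: crossing 3x4. Involves strand 3? yes. Count so far: 1
Gen 2: crossing 1x2. Involves strand 3? no. Count so far: 1
Gen 3: crossing 3x5. Involves strand 3? yes. Count so far: 2
Gen 4: crossing 5x3. Involves strand 3? yes. Count so far: 3
Gen 5: crossing 2x1. Involves strand 3? no. Count so far: 3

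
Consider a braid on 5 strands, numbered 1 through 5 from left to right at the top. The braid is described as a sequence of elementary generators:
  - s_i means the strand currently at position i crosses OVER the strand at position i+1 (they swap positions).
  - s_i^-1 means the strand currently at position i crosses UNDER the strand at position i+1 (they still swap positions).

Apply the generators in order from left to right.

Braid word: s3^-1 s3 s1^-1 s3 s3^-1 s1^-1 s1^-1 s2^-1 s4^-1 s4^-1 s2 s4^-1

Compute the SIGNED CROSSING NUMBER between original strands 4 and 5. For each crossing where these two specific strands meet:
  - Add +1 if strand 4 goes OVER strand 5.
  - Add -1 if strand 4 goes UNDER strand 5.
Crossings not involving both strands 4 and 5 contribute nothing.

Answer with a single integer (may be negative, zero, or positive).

Answer: -1

Derivation:
Gen 1: crossing 3x4. Both 4&5? no. Sum: 0
Gen 2: crossing 4x3. Both 4&5? no. Sum: 0
Gen 3: crossing 1x2. Both 4&5? no. Sum: 0
Gen 4: crossing 3x4. Both 4&5? no. Sum: 0
Gen 5: crossing 4x3. Both 4&5? no. Sum: 0
Gen 6: crossing 2x1. Both 4&5? no. Sum: 0
Gen 7: crossing 1x2. Both 4&5? no. Sum: 0
Gen 8: crossing 1x3. Both 4&5? no. Sum: 0
Gen 9: 4 under 5. Both 4&5? yes. Contrib: -1. Sum: -1
Gen 10: 5 under 4. Both 4&5? yes. Contrib: +1. Sum: 0
Gen 11: crossing 3x1. Both 4&5? no. Sum: 0
Gen 12: 4 under 5. Both 4&5? yes. Contrib: -1. Sum: -1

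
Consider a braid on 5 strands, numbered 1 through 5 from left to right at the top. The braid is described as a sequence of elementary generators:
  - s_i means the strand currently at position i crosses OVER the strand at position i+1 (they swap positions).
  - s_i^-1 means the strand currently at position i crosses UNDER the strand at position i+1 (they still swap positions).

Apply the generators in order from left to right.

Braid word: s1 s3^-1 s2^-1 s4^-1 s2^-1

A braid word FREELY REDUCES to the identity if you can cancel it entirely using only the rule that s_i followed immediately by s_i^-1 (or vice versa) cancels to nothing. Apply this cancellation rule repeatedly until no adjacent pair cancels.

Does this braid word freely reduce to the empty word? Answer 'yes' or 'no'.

Gen 1 (s1): push. Stack: [s1]
Gen 2 (s3^-1): push. Stack: [s1 s3^-1]
Gen 3 (s2^-1): push. Stack: [s1 s3^-1 s2^-1]
Gen 4 (s4^-1): push. Stack: [s1 s3^-1 s2^-1 s4^-1]
Gen 5 (s2^-1): push. Stack: [s1 s3^-1 s2^-1 s4^-1 s2^-1]
Reduced word: s1 s3^-1 s2^-1 s4^-1 s2^-1

Answer: no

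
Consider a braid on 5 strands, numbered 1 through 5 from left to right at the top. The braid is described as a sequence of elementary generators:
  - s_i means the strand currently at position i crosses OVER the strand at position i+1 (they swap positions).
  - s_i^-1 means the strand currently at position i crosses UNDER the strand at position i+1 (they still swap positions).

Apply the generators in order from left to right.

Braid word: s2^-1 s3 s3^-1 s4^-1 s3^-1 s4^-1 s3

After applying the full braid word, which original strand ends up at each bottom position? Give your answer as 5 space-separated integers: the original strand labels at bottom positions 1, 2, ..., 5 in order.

Gen 1 (s2^-1): strand 2 crosses under strand 3. Perm now: [1 3 2 4 5]
Gen 2 (s3): strand 2 crosses over strand 4. Perm now: [1 3 4 2 5]
Gen 3 (s3^-1): strand 4 crosses under strand 2. Perm now: [1 3 2 4 5]
Gen 4 (s4^-1): strand 4 crosses under strand 5. Perm now: [1 3 2 5 4]
Gen 5 (s3^-1): strand 2 crosses under strand 5. Perm now: [1 3 5 2 4]
Gen 6 (s4^-1): strand 2 crosses under strand 4. Perm now: [1 3 5 4 2]
Gen 7 (s3): strand 5 crosses over strand 4. Perm now: [1 3 4 5 2]

Answer: 1 3 4 5 2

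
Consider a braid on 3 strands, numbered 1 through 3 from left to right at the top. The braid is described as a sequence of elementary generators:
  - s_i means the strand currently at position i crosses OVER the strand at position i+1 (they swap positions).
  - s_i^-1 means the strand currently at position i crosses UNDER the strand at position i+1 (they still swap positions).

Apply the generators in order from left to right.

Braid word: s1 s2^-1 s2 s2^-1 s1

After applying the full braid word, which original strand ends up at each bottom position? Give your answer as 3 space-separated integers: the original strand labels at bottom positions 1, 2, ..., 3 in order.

Gen 1 (s1): strand 1 crosses over strand 2. Perm now: [2 1 3]
Gen 2 (s2^-1): strand 1 crosses under strand 3. Perm now: [2 3 1]
Gen 3 (s2): strand 3 crosses over strand 1. Perm now: [2 1 3]
Gen 4 (s2^-1): strand 1 crosses under strand 3. Perm now: [2 3 1]
Gen 5 (s1): strand 2 crosses over strand 3. Perm now: [3 2 1]

Answer: 3 2 1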